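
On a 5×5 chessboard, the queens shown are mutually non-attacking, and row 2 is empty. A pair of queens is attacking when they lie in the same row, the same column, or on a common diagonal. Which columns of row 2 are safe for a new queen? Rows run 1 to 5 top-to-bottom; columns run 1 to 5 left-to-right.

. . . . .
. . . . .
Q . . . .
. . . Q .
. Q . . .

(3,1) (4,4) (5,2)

(3,1) attacks row 2 at column 1 and diagonals 2.
(4,4) attacks row 2 at column 4 and diagonals 2.
(5,2) attacks row 2 at column 2 and diagonals 5.
Attacked columns: {1, 2, 4, 5}. Safe: {3}.

columns 3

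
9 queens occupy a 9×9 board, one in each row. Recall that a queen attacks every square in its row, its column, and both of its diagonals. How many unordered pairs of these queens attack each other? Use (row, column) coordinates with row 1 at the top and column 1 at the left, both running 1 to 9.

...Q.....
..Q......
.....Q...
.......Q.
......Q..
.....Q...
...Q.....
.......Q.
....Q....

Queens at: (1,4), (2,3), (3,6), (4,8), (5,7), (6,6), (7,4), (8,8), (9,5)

Same column: (1,4)–(7,4) (column 4); (3,6)–(6,6) (column 6); (4,8)–(8,8) (column 8).
Same diagonal: (1,4)–(2,3) (|1−2| = |4−3| = 1); (1,4)–(3,6) (|1−3| = |4−6| = 2); (4,8)–(5,7) (|4−5| = |8−7| = 1); (4,8)–(6,6) (|4−6| = |8−6| = 2); (5,7)–(6,6) (|5−6| = |7−6| = 1); (6,6)–(8,8) (|6−8| = |6−8| = 2).
Total attacking pairs: 9.

9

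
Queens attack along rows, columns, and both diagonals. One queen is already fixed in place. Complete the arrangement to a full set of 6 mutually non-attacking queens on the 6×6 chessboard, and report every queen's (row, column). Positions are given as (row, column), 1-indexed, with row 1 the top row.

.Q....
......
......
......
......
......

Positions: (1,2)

Row 2: attacked by (1,2)→{1,2,3}. Safe: 4, 5, 6. Place at column 4.
Row 3: attacked by (1,2)→{2,4}; (2,4)→{3,4,5}. Safe: 1, 6. Place at column 6.
Row 4: attacked by (1,2)→{2,5}; (2,4)→{2,4,6}; (3,6)→{5,6}. Safe: 1, 3. Place at column 1.
Row 5: attacked by (1,2)→{2,6}; (2,4)→{1,4}; (3,6)→{4,6}; (4,1)→{1,2}. Safe: 3, 5. Place at column 3.
Row 6: attacked by (1,2)→{2}; (2,4)→{4}; (3,6)→{3,6}; (4,1)→{1,3}; (5,3)→{2,3,4}. Safe: 5. Place at column 5.
Columns [2, 4, 6, 1, 3, 5], r−c [-1, -2, -3, 3, 2, 1], r+c [3, 6, 9, 5, 8, 11] are all distinct, so no two queens attack.

(1,2) (2,4) (3,6) (4,1) (5,3) (6,5)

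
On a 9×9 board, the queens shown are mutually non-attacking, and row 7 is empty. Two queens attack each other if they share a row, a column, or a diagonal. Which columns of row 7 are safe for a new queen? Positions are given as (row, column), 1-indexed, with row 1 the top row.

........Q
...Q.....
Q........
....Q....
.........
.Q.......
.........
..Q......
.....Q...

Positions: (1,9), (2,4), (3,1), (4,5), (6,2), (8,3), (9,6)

columns 7

(1,9) attacks row 7 at column 9 and diagonals 3.
(2,4) attacks row 7 at column 4 and diagonals 9.
(3,1) attacks row 7 at column 1 and diagonals 5.
(4,5) attacks row 7 at column 5 and diagonals 2, 8.
(6,2) attacks row 7 at column 2 and diagonals 1, 3.
(8,3) attacks row 7 at column 3 and diagonals 2, 4.
(9,6) attacks row 7 at column 6 and diagonals 4, 8.
Attacked columns: {1, 2, 3, 4, 5, 6, 8, 9}. Safe: {7}.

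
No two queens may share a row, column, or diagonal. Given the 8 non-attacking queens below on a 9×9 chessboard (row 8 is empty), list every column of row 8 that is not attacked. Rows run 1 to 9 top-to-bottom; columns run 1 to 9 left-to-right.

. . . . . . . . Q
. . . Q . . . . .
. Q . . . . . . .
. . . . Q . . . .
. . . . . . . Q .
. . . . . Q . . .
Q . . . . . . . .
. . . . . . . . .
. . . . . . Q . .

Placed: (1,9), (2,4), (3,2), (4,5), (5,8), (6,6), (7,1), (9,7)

(1,9) attacks row 8 at column 9 and diagonals 2.
(2,4) attacks row 8 at column 4.
(3,2) attacks row 8 at column 2 and diagonals 7.
(4,5) attacks row 8 at column 5 and diagonals 1, 9.
(5,8) attacks row 8 at column 8 and diagonals 5.
(6,6) attacks row 8 at column 6 and diagonals 4, 8.
(7,1) attacks row 8 at column 1 and diagonals 2.
(9,7) attacks row 8 at column 7 and diagonals 6, 8.
Attacked columns: {1, 2, 4, 5, 6, 7, 8, 9}. Safe: {3}.

columns 3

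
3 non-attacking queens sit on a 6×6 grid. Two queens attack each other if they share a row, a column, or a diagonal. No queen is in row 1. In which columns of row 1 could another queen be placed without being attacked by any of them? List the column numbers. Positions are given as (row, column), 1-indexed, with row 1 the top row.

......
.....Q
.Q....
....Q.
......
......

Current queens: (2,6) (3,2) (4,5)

columns 1, 3

(2,6) attacks row 1 at column 6 and diagonals 5.
(3,2) attacks row 1 at column 2 and diagonals 4.
(4,5) attacks row 1 at column 5 and diagonals 2.
Attacked columns: {2, 4, 5, 6}. Safe: {1, 3}.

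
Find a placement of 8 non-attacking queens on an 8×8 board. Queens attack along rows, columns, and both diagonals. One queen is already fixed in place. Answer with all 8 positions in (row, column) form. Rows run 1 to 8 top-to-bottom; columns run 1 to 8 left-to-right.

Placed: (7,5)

Row 1: attacked by (7,5)→{5}. Safe: 1, 2, 3, 4, 6, 7, 8. Place at column 1.
Row 2: attacked by (1,1)→{1,2}; (7,5)→{5}. Safe: 3, 4, 6, 7, 8. Place at column 7.
Row 3: attacked by (1,1)→{1,3}; (2,7)→{6,7,8}; (7,5)→{1,5}. Safe: 2, 4. Place at column 4.
Row 4: attacked by (1,1)→{1,4}; (2,7)→{5,7}; (3,4)→{3,4,5}; (7,5)→{2,5,8}. Safe: 6. Place at column 6.
Row 5: attacked by (1,1)→{1,5}; (2,7)→{4,7}; (3,4)→{2,4,6}; (4,6)→{5,6,7}; (7,5)→{3,5,7}. Safe: 8. Place at column 8.
Row 6: attacked by (1,1)→{1,6}; (2,7)→{3,7}; (3,4)→{1,4,7}; (4,6)→{4,6,8}; (5,8)→{7,8}; (7,5)→{4,5,6}. Safe: 2. Place at column 2.
Row 8: attacked by (1,1)→{1,8}; (2,7)→{1,7}; (3,4)→{4}; (4,6)→{2,6}; (5,8)→{5,8}; (6,2)→{2,4}; (7,5)→{4,5,6}. Safe: 3. Place at column 3.
Columns [1, 7, 4, 6, 8, 2, 5, 3], r−c [0, -5, -1, -2, -3, 4, 2, 5], r+c [2, 9, 7, 10, 13, 8, 12, 11] are all distinct, so no two queens attack.

(1,1) (2,7) (3,4) (4,6) (5,8) (6,2) (7,5) (8,3)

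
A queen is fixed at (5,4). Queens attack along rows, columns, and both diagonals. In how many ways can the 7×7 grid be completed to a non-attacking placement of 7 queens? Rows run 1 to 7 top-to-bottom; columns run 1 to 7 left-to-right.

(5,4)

4

Branch on row 1: col 1 → 0; col 2 → 1; col 3 → 1; col 5 → 1; col 6 → 1; col 7 → 0.
Sum: 0 + 1 + 1 + 1 + 1 + 0 = 4.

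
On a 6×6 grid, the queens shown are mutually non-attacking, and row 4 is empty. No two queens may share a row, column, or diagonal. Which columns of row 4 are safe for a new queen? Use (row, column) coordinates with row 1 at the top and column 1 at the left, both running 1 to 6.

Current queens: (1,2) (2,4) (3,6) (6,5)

(1,2) attacks row 4 at column 2 and diagonals 5.
(2,4) attacks row 4 at column 4 and diagonals 2, 6.
(3,6) attacks row 4 at column 6 and diagonals 5.
(6,5) attacks row 4 at column 5 and diagonals 3.
Attacked columns: {2, 3, 4, 5, 6}. Safe: {1}.

columns 1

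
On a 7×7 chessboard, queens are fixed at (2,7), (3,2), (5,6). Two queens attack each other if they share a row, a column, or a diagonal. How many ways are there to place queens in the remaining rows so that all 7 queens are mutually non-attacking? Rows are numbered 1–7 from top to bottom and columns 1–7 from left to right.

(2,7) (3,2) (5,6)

2

Branch on row 1: col 1 → 0; col 3 → 1; col 5 → 1.
Sum: 0 + 1 + 1 = 2.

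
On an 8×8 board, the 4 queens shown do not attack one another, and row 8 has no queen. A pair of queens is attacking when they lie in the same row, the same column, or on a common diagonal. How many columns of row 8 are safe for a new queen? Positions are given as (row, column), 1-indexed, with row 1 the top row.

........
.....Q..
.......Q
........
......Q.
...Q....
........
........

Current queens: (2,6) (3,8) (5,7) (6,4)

(2,6) attacks row 8 at column 6.
(3,8) attacks row 8 at column 8 and diagonals 3.
(5,7) attacks row 8 at column 7 and diagonals 4.
(6,4) attacks row 8 at column 4 and diagonals 2, 6.
Attacked columns: {2, 3, 4, 6, 7, 8}. Safe: {1, 5}.

2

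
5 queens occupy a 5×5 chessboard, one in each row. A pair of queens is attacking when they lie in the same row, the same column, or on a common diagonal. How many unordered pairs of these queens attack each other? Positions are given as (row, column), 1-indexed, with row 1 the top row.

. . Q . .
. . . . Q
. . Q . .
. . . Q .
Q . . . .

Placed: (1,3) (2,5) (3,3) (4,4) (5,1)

3

Same column: (1,3)–(3,3) (column 3).
Same diagonal: (3,3)–(4,4) (|3−4| = |3−4| = 1); (3,3)–(5,1) (|3−5| = |3−1| = 2).
Total attacking pairs: 3.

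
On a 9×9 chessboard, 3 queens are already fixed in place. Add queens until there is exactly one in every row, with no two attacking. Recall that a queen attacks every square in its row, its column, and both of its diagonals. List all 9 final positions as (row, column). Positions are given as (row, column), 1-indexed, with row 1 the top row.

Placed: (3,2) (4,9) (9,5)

(1,1) (2,6) (3,2) (4,9) (5,7) (6,4) (7,8) (8,3) (9,5)

Row 1: attacked by (3,2)→{2,4}; (4,9)→{6,9}; (9,5)→{5}. Safe: 1, 3, 7, 8. Place at column 1.
Row 2: attacked by (1,1)→{1,2}; (3,2)→{1,2,3}; (4,9)→{7,9}; (9,5)→{5}. Safe: 4, 6, 8. Place at column 6.
Row 5: attacked by (1,1)→{1,5}; (2,6)→{3,6,9}; (3,2)→{2,4}; (4,9)→{8,9}; (9,5)→{1,5,9}. Safe: 7. Place at column 7.
Row 6: attacked by (1,1)→{1,6}; (2,6)→{2,6}; (3,2)→{2,5}; (4,9)→{7,9}; (5,7)→{6,7,8}; (9,5)→{2,5,8}. Safe: 3, 4. Place at column 4.
Row 7: attacked by (1,1)→{1,7}; (2,6)→{1,6}; (3,2)→{2,6}; (4,9)→{6,9}; (5,7)→{5,7,9}; (6,4)→{3,4,5}; (9,5)→{3,5,7}. Safe: 8. Place at column 8.
Row 8: attacked by (1,1)→{1,8}; (2,6)→{6}; (3,2)→{2,7}; (4,9)→{5,9}; (5,7)→{4,7}; (6,4)→{2,4,6}; (7,8)→{7,8,9}; (9,5)→{4,5,6}. Safe: 3. Place at column 3.
Columns [1, 6, 2, 9, 7, 4, 8, 3, 5], r−c [0, -4, 1, -5, -2, 2, -1, 5, 4], r+c [2, 8, 5, 13, 12, 10, 15, 11, 14] are all distinct, so no two queens attack.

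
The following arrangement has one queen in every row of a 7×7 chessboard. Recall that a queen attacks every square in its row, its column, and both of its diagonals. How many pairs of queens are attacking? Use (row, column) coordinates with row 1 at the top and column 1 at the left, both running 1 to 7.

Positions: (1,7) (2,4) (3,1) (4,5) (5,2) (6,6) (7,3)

0

All columns are distinct and no two queens satisfy |Δrow| = |Δcol|, so no pair attacks.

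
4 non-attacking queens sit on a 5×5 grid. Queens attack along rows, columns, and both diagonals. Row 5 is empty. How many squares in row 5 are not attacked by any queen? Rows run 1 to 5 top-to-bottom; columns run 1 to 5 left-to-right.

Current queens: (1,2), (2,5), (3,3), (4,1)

(1,2) attacks row 5 at column 2.
(2,5) attacks row 5 at column 5 and diagonals 2.
(3,3) attacks row 5 at column 3 and diagonals 1, 5.
(4,1) attacks row 5 at column 1 and diagonals 2.
Attacked columns: {1, 2, 3, 5}. Safe: {4}.

1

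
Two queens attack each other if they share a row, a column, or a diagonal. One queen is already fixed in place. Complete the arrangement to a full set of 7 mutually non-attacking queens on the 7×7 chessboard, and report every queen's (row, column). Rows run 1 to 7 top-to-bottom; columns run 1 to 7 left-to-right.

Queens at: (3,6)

Row 1: attacked by (3,6)→{4,6}. Safe: 1, 2, 3, 5, 7. Place at column 3.
Row 2: attacked by (1,3)→{2,3,4}; (3,6)→{5,6,7}. Safe: 1. Place at column 1.
Row 4: attacked by (1,3)→{3,6}; (2,1)→{1,3}; (3,6)→{5,6,7}. Safe: 2, 4. Place at column 4.
Row 5: attacked by (1,3)→{3,7}; (2,1)→{1,4}; (3,6)→{4,6}; (4,4)→{3,4,5}. Safe: 2. Place at column 2.
Row 6: attacked by (1,3)→{3}; (2,1)→{1,5}; (3,6)→{3,6}; (4,4)→{2,4,6}; (5,2)→{1,2,3}. Safe: 7. Place at column 7.
Row 7: attacked by (1,3)→{3}; (2,1)→{1,6}; (3,6)→{2,6}; (4,4)→{1,4,7}; (5,2)→{2,4}; (6,7)→{6,7}. Safe: 5. Place at column 5.
Columns [3, 1, 6, 4, 2, 7, 5], r−c [-2, 1, -3, 0, 3, -1, 2], r+c [4, 3, 9, 8, 7, 13, 12] are all distinct, so no two queens attack.

(1,3) (2,1) (3,6) (4,4) (5,2) (6,7) (7,5)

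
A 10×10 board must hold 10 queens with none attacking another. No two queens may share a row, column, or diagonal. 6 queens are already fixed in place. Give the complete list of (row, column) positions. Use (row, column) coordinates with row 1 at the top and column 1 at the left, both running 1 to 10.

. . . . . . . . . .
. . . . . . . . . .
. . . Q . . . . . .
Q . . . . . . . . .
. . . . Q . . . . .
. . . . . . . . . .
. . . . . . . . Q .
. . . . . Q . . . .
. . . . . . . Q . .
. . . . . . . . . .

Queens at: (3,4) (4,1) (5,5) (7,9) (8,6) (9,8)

Row 1: attacked by (3,4)→{2,4,6}; (4,1)→{1,4}; (5,5)→{1,5,9}; (7,9)→{3,9}; (8,6)→{6}; (9,8)→{8}. Safe: 7, 10. Place at column 10.
Row 2: attacked by (1,10)→{9,10}; (3,4)→{3,4,5}; (4,1)→{1,3}; (5,5)→{2,5,8}; (7,9)→{4,9}; (8,6)→{6}; (9,8)→{1,8}. Safe: 7. Place at column 7.
Row 6: attacked by (1,10)→{5,10}; (2,7)→{3,7}; (3,4)→{1,4,7}; (4,1)→{1,3}; (5,5)→{4,5,6}; (7,9)→{8,9,10}; (8,6)→{4,6,8}; (9,8)→{5,8}. Safe: 2. Place at column 2.
Row 10: attacked by (1,10)→{1,10}; (2,7)→{7}; (3,4)→{4}; (4,1)→{1,7}; (5,5)→{5,10}; (6,2)→{2,6}; (7,9)→{6,9}; (8,6)→{4,6,8}; (9,8)→{7,8,9}. Safe: 3. Place at column 3.
Columns [10, 7, 4, 1, 5, 2, 9, 6, 8, 3], r−c [-9, -5, -1, 3, 0, 4, -2, 2, 1, 7], r+c [11, 9, 7, 5, 10, 8, 16, 14, 17, 13] are all distinct, so no two queens attack.

(1,10) (2,7) (3,4) (4,1) (5,5) (6,2) (7,9) (8,6) (9,8) (10,3)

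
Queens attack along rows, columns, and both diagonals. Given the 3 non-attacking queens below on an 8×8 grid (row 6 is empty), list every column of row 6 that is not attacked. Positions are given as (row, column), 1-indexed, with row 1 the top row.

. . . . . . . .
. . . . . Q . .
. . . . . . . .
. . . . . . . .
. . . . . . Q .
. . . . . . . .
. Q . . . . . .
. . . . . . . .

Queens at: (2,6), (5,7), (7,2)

columns 4, 5

(2,6) attacks row 6 at column 6 and diagonals 2.
(5,7) attacks row 6 at column 7 and diagonals 6, 8.
(7,2) attacks row 6 at column 2 and diagonals 1, 3.
Attacked columns: {1, 2, 3, 6, 7, 8}. Safe: {4, 5}.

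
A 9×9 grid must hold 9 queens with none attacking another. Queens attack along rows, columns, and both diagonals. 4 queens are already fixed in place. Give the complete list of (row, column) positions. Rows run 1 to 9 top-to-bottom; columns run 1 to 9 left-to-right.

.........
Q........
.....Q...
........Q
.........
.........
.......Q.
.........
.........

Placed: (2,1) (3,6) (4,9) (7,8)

(1,7) (2,1) (3,6) (4,9) (5,2) (6,4) (7,8) (8,3) (9,5)

Row 1: attacked by (2,1)→{1,2}; (3,6)→{4,6,8}; (4,9)→{6,9}; (7,8)→{2,8}. Safe: 3, 5, 7. Place at column 7.
Row 5: attacked by (1,7)→{3,7}; (2,1)→{1,4}; (3,6)→{4,6,8}; (4,9)→{8,9}; (7,8)→{6,8}. Safe: 2, 5. Place at column 2.
Row 6: attacked by (1,7)→{2,7}; (2,1)→{1,5}; (3,6)→{3,6,9}; (4,9)→{7,9}; (5,2)→{1,2,3}; (7,8)→{7,8,9}. Safe: 4. Place at column 4.
Row 8: attacked by (1,7)→{7}; (2,1)→{1,7}; (3,6)→{1,6}; (4,9)→{5,9}; (5,2)→{2,5}; (6,4)→{2,4,6}; (7,8)→{7,8,9}. Safe: 3. Place at column 3.
Row 9: attacked by (1,7)→{7}; (2,1)→{1,8}; (3,6)→{6}; (4,9)→{4,9}; (5,2)→{2,6}; (6,4)→{1,4,7}; (7,8)→{6,8}; (8,3)→{2,3,4}. Safe: 5. Place at column 5.
Columns [7, 1, 6, 9, 2, 4, 8, 3, 5], r−c [-6, 1, -3, -5, 3, 2, -1, 5, 4], r+c [8, 3, 9, 13, 7, 10, 15, 11, 14] are all distinct, so no two queens attack.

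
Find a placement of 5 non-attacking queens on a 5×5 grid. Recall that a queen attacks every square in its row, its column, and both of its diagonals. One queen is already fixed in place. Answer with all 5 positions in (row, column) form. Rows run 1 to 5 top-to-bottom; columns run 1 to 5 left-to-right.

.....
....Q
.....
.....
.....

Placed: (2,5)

(1,3) (2,5) (3,2) (4,4) (5,1)

Row 1: attacked by (2,5)→{4,5}. Safe: 1, 2, 3. Place at column 3.
Row 3: attacked by (1,3)→{1,3,5}; (2,5)→{4,5}. Safe: 2. Place at column 2.
Row 4: attacked by (1,3)→{3}; (2,5)→{3,5}; (3,2)→{1,2,3}. Safe: 4. Place at column 4.
Row 5: attacked by (1,3)→{3}; (2,5)→{2,5}; (3,2)→{2,4}; (4,4)→{3,4,5}. Safe: 1. Place at column 1.
Columns [3, 5, 2, 4, 1], r−c [-2, -3, 1, 0, 4], r+c [4, 7, 5, 8, 6] are all distinct, so no two queens attack.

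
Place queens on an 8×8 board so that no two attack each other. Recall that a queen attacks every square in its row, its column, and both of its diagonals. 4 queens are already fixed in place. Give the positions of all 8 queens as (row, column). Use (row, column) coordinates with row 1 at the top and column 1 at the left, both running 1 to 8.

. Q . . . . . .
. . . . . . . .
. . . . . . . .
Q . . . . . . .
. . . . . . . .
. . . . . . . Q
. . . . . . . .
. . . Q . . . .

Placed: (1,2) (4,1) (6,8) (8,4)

Row 2: attacked by (1,2)→{1,2,3}; (4,1)→{1,3}; (6,8)→{4,8}; (8,4)→{4}. Safe: 5, 6, 7. Place at column 5.
Row 3: attacked by (1,2)→{2,4}; (2,5)→{4,5,6}; (4,1)→{1,2}; (6,8)→{5,8}; (8,4)→{4}. Safe: 3, 7. Place at column 7.
Row 5: attacked by (1,2)→{2,6}; (2,5)→{2,5,8}; (3,7)→{5,7}; (4,1)→{1,2}; (6,8)→{7,8}; (8,4)→{1,4,7}. Safe: 3. Place at column 3.
Row 7: attacked by (1,2)→{2,8}; (2,5)→{5}; (3,7)→{3,7}; (4,1)→{1,4}; (5,3)→{1,3,5}; (6,8)→{7,8}; (8,4)→{3,4,5}. Safe: 6. Place at column 6.
Columns [2, 5, 7, 1, 3, 8, 6, 4], r−c [-1, -3, -4, 3, 2, -2, 1, 4], r+c [3, 7, 10, 5, 8, 14, 13, 12] are all distinct, so no two queens attack.

(1,2) (2,5) (3,7) (4,1) (5,3) (6,8) (7,6) (8,4)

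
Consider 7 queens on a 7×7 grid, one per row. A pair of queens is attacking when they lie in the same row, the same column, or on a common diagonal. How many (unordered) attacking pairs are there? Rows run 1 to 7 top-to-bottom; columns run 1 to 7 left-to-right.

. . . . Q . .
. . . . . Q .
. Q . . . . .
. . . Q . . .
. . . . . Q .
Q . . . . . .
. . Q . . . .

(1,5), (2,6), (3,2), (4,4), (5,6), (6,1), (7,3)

Same column: (2,6)–(5,6) (column 6).
Same diagonal: (1,5)–(2,6) (|1−2| = |5−6| = 1); (2,6)–(4,4) (|2−4| = |6−4| = 2).
Total attacking pairs: 3.

3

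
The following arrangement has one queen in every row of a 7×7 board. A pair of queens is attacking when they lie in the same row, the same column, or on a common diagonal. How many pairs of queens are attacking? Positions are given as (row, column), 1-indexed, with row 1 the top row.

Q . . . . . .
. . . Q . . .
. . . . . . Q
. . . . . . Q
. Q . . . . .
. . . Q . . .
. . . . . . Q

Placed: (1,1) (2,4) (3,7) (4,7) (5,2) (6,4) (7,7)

Same column: (2,4)–(6,4) (column 4); (3,7)–(4,7) (column 7); (3,7)–(7,7) (column 7); (4,7)–(7,7) (column 7).
Same diagonal: (1,1)–(7,7) (|1−7| = |1−7| = 6); (3,7)–(6,4) (|3−6| = |7−4| = 3).
Total attacking pairs: 6.

6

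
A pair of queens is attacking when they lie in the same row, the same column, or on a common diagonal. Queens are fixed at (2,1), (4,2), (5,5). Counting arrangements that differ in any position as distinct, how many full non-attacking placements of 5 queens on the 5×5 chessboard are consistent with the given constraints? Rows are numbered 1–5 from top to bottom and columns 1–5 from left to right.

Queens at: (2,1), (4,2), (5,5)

Branch on row 1: col 3 → 1; col 4 → 0.
Sum: 1 + 0 = 1.

1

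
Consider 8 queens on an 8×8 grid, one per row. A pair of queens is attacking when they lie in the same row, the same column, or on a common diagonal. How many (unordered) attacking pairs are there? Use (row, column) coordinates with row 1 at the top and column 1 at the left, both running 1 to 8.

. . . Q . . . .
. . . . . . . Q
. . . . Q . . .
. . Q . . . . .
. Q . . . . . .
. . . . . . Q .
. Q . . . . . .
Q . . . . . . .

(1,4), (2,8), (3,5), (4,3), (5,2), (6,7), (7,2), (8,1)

Same column: (5,2)–(7,2) (column 2).
Same diagonal: (4,3)–(5,2) (|4−5| = |3−2| = 1); (7,2)–(8,1) (|7−8| = |2−1| = 1).
Total attacking pairs: 3.

3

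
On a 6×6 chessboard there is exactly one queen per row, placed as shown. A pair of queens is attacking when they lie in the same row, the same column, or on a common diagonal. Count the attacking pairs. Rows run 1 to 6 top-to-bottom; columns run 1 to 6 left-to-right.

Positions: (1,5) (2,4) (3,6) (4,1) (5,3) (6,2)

2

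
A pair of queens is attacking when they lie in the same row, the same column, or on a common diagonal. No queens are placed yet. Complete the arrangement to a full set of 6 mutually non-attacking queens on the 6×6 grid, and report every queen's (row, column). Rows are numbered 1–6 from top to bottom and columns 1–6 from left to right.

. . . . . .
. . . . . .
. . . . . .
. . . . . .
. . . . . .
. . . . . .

Row 1: Safe: 1, 2, 3, 4, 5, 6. Place at column 3.
Row 2: attacked by (1,3)→{2,3,4}. Safe: 1, 5, 6. Place at column 6.
Row 3: attacked by (1,3)→{1,3,5}; (2,6)→{5,6}. Safe: 2, 4. Place at column 2.
Row 4: attacked by (1,3)→{3,6}; (2,6)→{4,6}; (3,2)→{1,2,3}. Safe: 5. Place at column 5.
Row 5: attacked by (1,3)→{3}; (2,6)→{3,6}; (3,2)→{2,4}; (4,5)→{4,5,6}. Safe: 1. Place at column 1.
Row 6: attacked by (1,3)→{3}; (2,6)→{2,6}; (3,2)→{2,5}; (4,5)→{3,5}; (5,1)→{1,2}. Safe: 4. Place at column 4.
Columns [3, 6, 2, 5, 1, 4], r−c [-2, -4, 1, -1, 4, 2], r+c [4, 8, 5, 9, 6, 10] are all distinct, so no two queens attack.

(1,3) (2,6) (3,2) (4,5) (5,1) (6,4)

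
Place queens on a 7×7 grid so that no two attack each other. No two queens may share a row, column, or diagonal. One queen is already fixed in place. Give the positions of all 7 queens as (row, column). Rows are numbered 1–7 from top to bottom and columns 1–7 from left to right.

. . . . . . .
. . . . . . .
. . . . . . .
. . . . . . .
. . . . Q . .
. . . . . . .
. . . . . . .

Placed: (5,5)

(1,6) (2,4) (3,2) (4,7) (5,5) (6,3) (7,1)

Row 1: attacked by (5,5)→{1,5}. Safe: 2, 3, 4, 6, 7. Place at column 6.
Row 2: attacked by (1,6)→{5,6,7}; (5,5)→{2,5}. Safe: 1, 3, 4. Place at column 4.
Row 3: attacked by (1,6)→{4,6}; (2,4)→{3,4,5}; (5,5)→{3,5,7}. Safe: 1, 2. Place at column 2.
Row 4: attacked by (1,6)→{3,6}; (2,4)→{2,4,6}; (3,2)→{1,2,3}; (5,5)→{4,5,6}. Safe: 7. Place at column 7.
Row 6: attacked by (1,6)→{1,6}; (2,4)→{4}; (3,2)→{2,5}; (4,7)→{5,7}; (5,5)→{4,5,6}. Safe: 3. Place at column 3.
Row 7: attacked by (1,6)→{6}; (2,4)→{4}; (3,2)→{2,6}; (4,7)→{4,7}; (5,5)→{3,5,7}; (6,3)→{2,3,4}. Safe: 1. Place at column 1.
Columns [6, 4, 2, 7, 5, 3, 1], r−c [-5, -2, 1, -3, 0, 3, 6], r+c [7, 6, 5, 11, 10, 9, 8] are all distinct, so no two queens attack.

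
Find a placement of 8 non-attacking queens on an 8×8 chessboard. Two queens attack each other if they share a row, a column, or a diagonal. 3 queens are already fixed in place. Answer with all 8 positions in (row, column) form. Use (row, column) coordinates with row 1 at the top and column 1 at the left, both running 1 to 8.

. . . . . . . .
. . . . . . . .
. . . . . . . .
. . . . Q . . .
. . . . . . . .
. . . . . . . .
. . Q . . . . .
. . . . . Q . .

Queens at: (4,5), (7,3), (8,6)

Row 1: attacked by (4,5)→{2,5,8}; (7,3)→{3}; (8,6)→{6}. Safe: 1, 4, 7. Place at column 7.
Row 2: attacked by (1,7)→{6,7,8}; (4,5)→{3,5,7}; (7,3)→{3,8}; (8,6)→{6}. Safe: 1, 2, 4. Place at column 4.
Row 3: attacked by (1,7)→{5,7}; (2,4)→{3,4,5}; (4,5)→{4,5,6}; (7,3)→{3,7}; (8,6)→{1,6}. Safe: 2, 8. Place at column 2.
Row 5: attacked by (1,7)→{3,7}; (2,4)→{1,4,7}; (3,2)→{2,4}; (4,5)→{4,5,6}; (7,3)→{1,3,5}; (8,6)→{3,6}. Safe: 8. Place at column 8.
Row 6: attacked by (1,7)→{2,7}; (2,4)→{4,8}; (3,2)→{2,5}; (4,5)→{3,5,7}; (5,8)→{7,8}; (7,3)→{2,3,4}; (8,6)→{4,6,8}. Safe: 1. Place at column 1.
Columns [7, 4, 2, 5, 8, 1, 3, 6], r−c [-6, -2, 1, -1, -3, 5, 4, 2], r+c [8, 6, 5, 9, 13, 7, 10, 14] are all distinct, so no two queens attack.

(1,7) (2,4) (3,2) (4,5) (5,8) (6,1) (7,3) (8,6)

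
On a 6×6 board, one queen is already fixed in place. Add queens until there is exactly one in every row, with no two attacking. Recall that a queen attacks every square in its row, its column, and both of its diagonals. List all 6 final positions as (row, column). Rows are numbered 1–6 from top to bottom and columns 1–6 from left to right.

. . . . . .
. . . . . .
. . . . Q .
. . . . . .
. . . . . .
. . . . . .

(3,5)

Row 1: attacked by (3,5)→{3,5}. Safe: 1, 2, 4, 6. Place at column 4.
Row 2: attacked by (1,4)→{3,4,5}; (3,5)→{4,5,6}. Safe: 1, 2. Place at column 1.
Row 4: attacked by (1,4)→{1,4}; (2,1)→{1,3}; (3,5)→{4,5,6}. Safe: 2. Place at column 2.
Row 5: attacked by (1,4)→{4}; (2,1)→{1,4}; (3,5)→{3,5}; (4,2)→{1,2,3}. Safe: 6. Place at column 6.
Row 6: attacked by (1,4)→{4}; (2,1)→{1,5}; (3,5)→{2,5}; (4,2)→{2,4}; (5,6)→{5,6}. Safe: 3. Place at column 3.
Columns [4, 1, 5, 2, 6, 3], r−c [-3, 1, -2, 2, -1, 3], r+c [5, 3, 8, 6, 11, 9] are all distinct, so no two queens attack.

(1,4) (2,1) (3,5) (4,2) (5,6) (6,3)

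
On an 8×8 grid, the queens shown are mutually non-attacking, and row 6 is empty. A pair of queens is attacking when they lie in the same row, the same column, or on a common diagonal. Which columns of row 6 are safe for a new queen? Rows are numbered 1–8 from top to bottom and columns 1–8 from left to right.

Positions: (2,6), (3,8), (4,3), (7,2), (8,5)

(2,6) attacks row 6 at column 6 and diagonals 2.
(3,8) attacks row 6 at column 8 and diagonals 5.
(4,3) attacks row 6 at column 3 and diagonals 1, 5.
(7,2) attacks row 6 at column 2 and diagonals 1, 3.
(8,5) attacks row 6 at column 5 and diagonals 3, 7.
Attacked columns: {1, 2, 3, 5, 6, 7, 8}. Safe: {4}.

columns 4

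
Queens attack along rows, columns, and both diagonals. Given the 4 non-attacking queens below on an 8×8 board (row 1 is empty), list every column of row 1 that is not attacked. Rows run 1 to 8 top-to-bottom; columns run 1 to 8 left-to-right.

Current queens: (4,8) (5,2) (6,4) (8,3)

(4,8) attacks row 1 at column 8 and diagonals 5.
(5,2) attacks row 1 at column 2 and diagonals 6.
(6,4) attacks row 1 at column 4.
(8,3) attacks row 1 at column 3.
Attacked columns: {2, 3, 4, 5, 6, 8}. Safe: {1, 7}.

columns 1, 7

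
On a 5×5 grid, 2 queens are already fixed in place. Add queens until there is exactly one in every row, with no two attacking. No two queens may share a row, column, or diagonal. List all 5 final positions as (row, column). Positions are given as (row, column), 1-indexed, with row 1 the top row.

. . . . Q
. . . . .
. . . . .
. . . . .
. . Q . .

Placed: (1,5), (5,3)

Row 2: attacked by (1,5)→{4,5}; (5,3)→{3}. Safe: 1, 2. Place at column 2.
Row 3: attacked by (1,5)→{3,5}; (2,2)→{1,2,3}; (5,3)→{1,3,5}. Safe: 4. Place at column 4.
Row 4: attacked by (1,5)→{2,5}; (2,2)→{2,4}; (3,4)→{3,4,5}; (5,3)→{2,3,4}. Safe: 1. Place at column 1.
Columns [5, 2, 4, 1, 3], r−c [-4, 0, -1, 3, 2], r+c [6, 4, 7, 5, 8] are all distinct, so no two queens attack.

(1,5) (2,2) (3,4) (4,1) (5,3)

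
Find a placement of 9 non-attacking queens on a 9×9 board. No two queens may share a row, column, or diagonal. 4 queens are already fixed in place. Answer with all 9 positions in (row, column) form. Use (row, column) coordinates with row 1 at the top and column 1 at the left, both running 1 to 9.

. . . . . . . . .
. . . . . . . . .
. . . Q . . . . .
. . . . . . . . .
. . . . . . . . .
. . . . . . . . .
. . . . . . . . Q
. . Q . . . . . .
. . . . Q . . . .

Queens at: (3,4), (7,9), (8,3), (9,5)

Row 1: attacked by (3,4)→{2,4,6}; (7,9)→{3,9}; (8,3)→{3}; (9,5)→{5}. Safe: 1, 7, 8. Place at column 7.
Row 2: attacked by (1,7)→{6,7,8}; (3,4)→{3,4,5}; (7,9)→{4,9}; (8,3)→{3,9}; (9,5)→{5}. Safe: 1, 2. Place at column 1.
Row 4: attacked by (1,7)→{4,7}; (2,1)→{1,3}; (3,4)→{3,4,5}; (7,9)→{6,9}; (8,3)→{3,7}; (9,5)→{5}. Safe: 2, 8. Place at column 2.
Row 5: attacked by (1,7)→{3,7}; (2,1)→{1,4}; (3,4)→{2,4,6}; (4,2)→{1,2,3}; (7,9)→{7,9}; (8,3)→{3,6}; (9,5)→{1,5,9}. Safe: 8. Place at column 8.
Row 6: attacked by (1,7)→{2,7}; (2,1)→{1,5}; (3,4)→{1,4,7}; (4,2)→{2,4}; (5,8)→{7,8,9}; (7,9)→{8,9}; (8,3)→{1,3,5}; (9,5)→{2,5,8}. Safe: 6. Place at column 6.
Columns [7, 1, 4, 2, 8, 6, 9, 3, 5], r−c [-6, 1, -1, 2, -3, 0, -2, 5, 4], r+c [8, 3, 7, 6, 13, 12, 16, 11, 14] are all distinct, so no two queens attack.

(1,7) (2,1) (3,4) (4,2) (5,8) (6,6) (7,9) (8,3) (9,5)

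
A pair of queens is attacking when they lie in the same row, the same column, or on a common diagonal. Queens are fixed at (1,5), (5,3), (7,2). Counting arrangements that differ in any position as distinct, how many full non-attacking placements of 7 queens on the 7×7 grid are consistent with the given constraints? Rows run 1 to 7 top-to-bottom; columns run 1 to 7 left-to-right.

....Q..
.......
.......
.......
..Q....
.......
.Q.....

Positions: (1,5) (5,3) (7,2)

1

Branch on row 2: col 1 → 1.
Sum: 1 = 1.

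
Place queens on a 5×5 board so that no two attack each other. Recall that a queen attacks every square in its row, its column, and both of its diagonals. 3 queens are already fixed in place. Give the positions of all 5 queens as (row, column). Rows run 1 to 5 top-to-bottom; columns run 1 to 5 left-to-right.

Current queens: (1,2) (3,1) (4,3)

(1,2) (2,4) (3,1) (4,3) (5,5)

Row 2: attacked by (1,2)→{1,2,3}; (3,1)→{1,2}; (4,3)→{1,3,5}. Safe: 4. Place at column 4.
Row 5: attacked by (1,2)→{2}; (2,4)→{1,4}; (3,1)→{1,3}; (4,3)→{2,3,4}. Safe: 5. Place at column 5.
Columns [2, 4, 1, 3, 5], r−c [-1, -2, 2, 1, 0], r+c [3, 6, 4, 7, 10] are all distinct, so no two queens attack.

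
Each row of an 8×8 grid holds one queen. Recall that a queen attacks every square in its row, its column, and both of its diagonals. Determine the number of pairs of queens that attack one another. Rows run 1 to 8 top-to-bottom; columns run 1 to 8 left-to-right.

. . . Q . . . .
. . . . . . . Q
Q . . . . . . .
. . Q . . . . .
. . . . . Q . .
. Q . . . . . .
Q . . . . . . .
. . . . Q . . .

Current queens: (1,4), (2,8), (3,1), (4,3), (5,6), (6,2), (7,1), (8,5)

2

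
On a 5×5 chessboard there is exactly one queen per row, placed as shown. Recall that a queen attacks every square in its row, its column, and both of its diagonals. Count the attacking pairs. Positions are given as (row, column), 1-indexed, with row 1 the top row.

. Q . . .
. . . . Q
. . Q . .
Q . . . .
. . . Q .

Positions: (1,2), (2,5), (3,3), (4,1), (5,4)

0

All columns are distinct and no two queens satisfy |Δrow| = |Δcol|, so no pair attacks.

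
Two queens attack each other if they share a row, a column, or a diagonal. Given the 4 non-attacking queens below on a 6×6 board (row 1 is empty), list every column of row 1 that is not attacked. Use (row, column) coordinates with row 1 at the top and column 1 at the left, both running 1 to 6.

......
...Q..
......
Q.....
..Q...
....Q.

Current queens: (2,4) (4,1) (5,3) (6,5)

columns 2, 6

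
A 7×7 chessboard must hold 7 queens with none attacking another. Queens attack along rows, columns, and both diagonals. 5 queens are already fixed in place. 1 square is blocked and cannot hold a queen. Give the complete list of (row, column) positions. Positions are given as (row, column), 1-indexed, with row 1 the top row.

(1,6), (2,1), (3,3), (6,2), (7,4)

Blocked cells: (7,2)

Row 4: attacked by (1,6)→{3,6}; (2,1)→{1,3}; (3,3)→{2,3,4}; (6,2)→{2,4}; (7,4)→{1,4,7}. Safe: 5. Place at column 5.
Row 5: attacked by (1,6)→{2,6}; (2,1)→{1,4}; (3,3)→{1,3,5}; (4,5)→{4,5,6}; (6,2)→{1,2,3}; (7,4)→{2,4,6}. Safe: 7. Place at column 7.
Columns [6, 1, 3, 5, 7, 2, 4], r−c [-5, 1, 0, -1, -2, 4, 3], r+c [7, 3, 6, 9, 12, 8, 11] are all distinct, so no two queens attack.

(1,6) (2,1) (3,3) (4,5) (5,7) (6,2) (7,4)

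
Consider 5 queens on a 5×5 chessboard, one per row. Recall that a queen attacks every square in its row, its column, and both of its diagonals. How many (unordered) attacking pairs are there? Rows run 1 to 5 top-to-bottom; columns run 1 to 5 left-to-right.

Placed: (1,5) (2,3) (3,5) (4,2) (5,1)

4

Same column: (1,5)–(3,5) (column 5).
Same diagonal: (1,5)–(4,2) (|1−4| = |5−2| = 3); (1,5)–(5,1) (|1−5| = |5−1| = 4); (4,2)–(5,1) (|4−5| = |2−1| = 1).
Total attacking pairs: 4.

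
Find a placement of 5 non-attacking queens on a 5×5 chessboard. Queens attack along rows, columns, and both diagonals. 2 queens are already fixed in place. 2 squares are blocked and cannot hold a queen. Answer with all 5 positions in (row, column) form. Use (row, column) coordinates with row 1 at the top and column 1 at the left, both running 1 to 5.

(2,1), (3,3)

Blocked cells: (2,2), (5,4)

Row 1: attacked by (2,1)→{1,2}; (3,3)→{1,3,5}. Safe: 4. Place at column 4.
Row 4: attacked by (1,4)→{1,4}; (2,1)→{1,3}; (3,3)→{2,3,4}. Safe: 5. Place at column 5.
Row 5: attacked by (1,4)→{4}; (2,1)→{1,4}; (3,3)→{1,3,5}; (4,5)→{4,5}. Blocked: 4. Safe: 2. Place at column 2.
Columns [4, 1, 3, 5, 2], r−c [-3, 1, 0, -1, 3], r+c [5, 3, 6, 9, 7] are all distinct, so no two queens attack.

(1,4) (2,1) (3,3) (4,5) (5,2)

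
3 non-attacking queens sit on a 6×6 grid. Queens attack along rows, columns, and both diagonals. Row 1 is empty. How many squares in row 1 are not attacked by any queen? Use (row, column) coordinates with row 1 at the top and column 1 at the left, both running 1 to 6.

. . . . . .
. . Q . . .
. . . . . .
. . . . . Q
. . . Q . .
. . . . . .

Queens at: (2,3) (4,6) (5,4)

2

(2,3) attacks row 1 at column 3 and diagonals 2, 4.
(4,6) attacks row 1 at column 6 and diagonals 3.
(5,4) attacks row 1 at column 4.
Attacked columns: {2, 3, 4, 6}. Safe: {1, 5}.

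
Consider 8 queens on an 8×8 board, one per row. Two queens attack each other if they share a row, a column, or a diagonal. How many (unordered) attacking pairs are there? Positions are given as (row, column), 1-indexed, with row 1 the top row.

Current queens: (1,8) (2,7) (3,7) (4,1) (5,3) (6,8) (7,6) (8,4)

Same column: (1,8)–(6,8) (column 8); (2,7)–(3,7) (column 7).
Same diagonal: (1,8)–(2,7) (|1−2| = |8−7| = 1).
Total attacking pairs: 3.

3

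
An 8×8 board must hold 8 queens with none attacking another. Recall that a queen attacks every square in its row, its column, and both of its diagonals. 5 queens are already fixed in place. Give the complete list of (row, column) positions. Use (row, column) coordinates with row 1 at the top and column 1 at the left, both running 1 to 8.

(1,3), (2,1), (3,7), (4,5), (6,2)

Row 5: attacked by (1,3)→{3,7}; (2,1)→{1,4}; (3,7)→{5,7}; (4,5)→{4,5,6}; (6,2)→{1,2,3}. Safe: 8. Place at column 8.
Row 7: attacked by (1,3)→{3}; (2,1)→{1,6}; (3,7)→{3,7}; (4,5)→{2,5,8}; (5,8)→{6,8}; (6,2)→{1,2,3}. Safe: 4. Place at column 4.
Row 8: attacked by (1,3)→{3}; (2,1)→{1,7}; (3,7)→{2,7}; (4,5)→{1,5}; (5,8)→{5,8}; (6,2)→{2,4}; (7,4)→{3,4,5}. Safe: 6. Place at column 6.
Columns [3, 1, 7, 5, 8, 2, 4, 6], r−c [-2, 1, -4, -1, -3, 4, 3, 2], r+c [4, 3, 10, 9, 13, 8, 11, 14] are all distinct, so no two queens attack.

(1,3) (2,1) (3,7) (4,5) (5,8) (6,2) (7,4) (8,6)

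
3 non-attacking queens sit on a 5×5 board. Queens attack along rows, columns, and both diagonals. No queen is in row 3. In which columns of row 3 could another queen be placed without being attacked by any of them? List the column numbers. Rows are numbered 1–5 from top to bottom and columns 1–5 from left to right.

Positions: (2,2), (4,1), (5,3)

(2,2) attacks row 3 at column 2 and diagonals 1, 3.
(4,1) attacks row 3 at column 1 and diagonals 2.
(5,3) attacks row 3 at column 3 and diagonals 1, 5.
Attacked columns: {1, 2, 3, 5}. Safe: {4}.

columns 4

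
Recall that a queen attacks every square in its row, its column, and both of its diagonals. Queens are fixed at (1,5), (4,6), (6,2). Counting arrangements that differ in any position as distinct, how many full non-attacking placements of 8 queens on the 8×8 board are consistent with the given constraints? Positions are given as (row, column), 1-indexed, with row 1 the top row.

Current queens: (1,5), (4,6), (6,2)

2

Branch on row 2: col 1 → 1; col 3 → 1; col 7 → 0.
Sum: 1 + 1 + 0 = 2.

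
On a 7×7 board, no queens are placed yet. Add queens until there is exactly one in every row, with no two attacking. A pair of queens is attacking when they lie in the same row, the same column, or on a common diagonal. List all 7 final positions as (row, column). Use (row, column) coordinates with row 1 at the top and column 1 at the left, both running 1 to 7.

(1,4) (2,1) (3,3) (4,6) (5,2) (6,7) (7,5)

Row 1: Safe: 1, 2, 3, 4, 5, 6, 7. Place at column 4.
Row 2: attacked by (1,4)→{3,4,5}. Safe: 1, 2, 6, 7. Place at column 1.
Row 3: attacked by (1,4)→{2,4,6}; (2,1)→{1,2}. Safe: 3, 5, 7. Place at column 3.
Row 4: attacked by (1,4)→{1,4,7}; (2,1)→{1,3}; (3,3)→{2,3,4}. Safe: 5, 6. Place at column 6.
Row 5: attacked by (1,4)→{4}; (2,1)→{1,4}; (3,3)→{1,3,5}; (4,6)→{5,6,7}. Safe: 2. Place at column 2.
Row 6: attacked by (1,4)→{4}; (2,1)→{1,5}; (3,3)→{3,6}; (4,6)→{4,6}; (5,2)→{1,2,3}. Safe: 7. Place at column 7.
Row 7: attacked by (1,4)→{4}; (2,1)→{1,6}; (3,3)→{3,7}; (4,6)→{3,6}; (5,2)→{2,4}; (6,7)→{6,7}. Safe: 5. Place at column 5.
Columns [4, 1, 3, 6, 2, 7, 5], r−c [-3, 1, 0, -2, 3, -1, 2], r+c [5, 3, 6, 10, 7, 13, 12] are all distinct, so no two queens attack.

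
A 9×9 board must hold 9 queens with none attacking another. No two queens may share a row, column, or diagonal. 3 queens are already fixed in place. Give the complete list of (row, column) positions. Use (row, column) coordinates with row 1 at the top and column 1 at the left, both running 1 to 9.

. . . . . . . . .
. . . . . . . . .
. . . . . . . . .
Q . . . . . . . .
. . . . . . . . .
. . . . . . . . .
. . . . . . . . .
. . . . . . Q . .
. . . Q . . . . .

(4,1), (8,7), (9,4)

(1,2) (2,5) (3,8) (4,1) (5,9) (6,6) (7,3) (8,7) (9,4)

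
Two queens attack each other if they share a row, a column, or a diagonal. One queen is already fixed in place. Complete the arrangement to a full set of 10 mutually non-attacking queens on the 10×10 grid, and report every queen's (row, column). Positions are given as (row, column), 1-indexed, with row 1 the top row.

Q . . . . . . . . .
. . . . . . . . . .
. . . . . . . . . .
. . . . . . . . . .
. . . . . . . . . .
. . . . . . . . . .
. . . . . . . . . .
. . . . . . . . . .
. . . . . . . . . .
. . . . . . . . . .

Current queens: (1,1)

(1,1) (2,7) (3,5) (4,8) (5,2) (6,9) (7,6) (8,3) (9,10) (10,4)

Row 2: attacked by (1,1)→{1,2}. Safe: 3, 4, 5, 6, 7, 8, 9, 10. Place at column 7.
Row 3: attacked by (1,1)→{1,3}; (2,7)→{6,7,8}. Safe: 2, 4, 5, 9, 10. Place at column 5.
Row 4: attacked by (1,1)→{1,4}; (2,7)→{5,7,9}; (3,5)→{4,5,6}. Safe: 2, 3, 8, 10. Place at column 8.
Row 5: attacked by (1,1)→{1,5}; (2,7)→{4,7,10}; (3,5)→{3,5,7}; (4,8)→{7,8,9}. Safe: 2, 6. Place at column 2.
Row 6: attacked by (1,1)→{1,6}; (2,7)→{3,7}; (3,5)→{2,5,8}; (4,8)→{6,8,10}; (5,2)→{1,2,3}. Safe: 4, 9. Place at column 9.
Row 7: attacked by (1,1)→{1,7}; (2,7)→{2,7}; (3,5)→{1,5,9}; (4,8)→{5,8}; (5,2)→{2,4}; (6,9)→{8,9,10}. Safe: 3, 6. Place at column 6.
Row 8: attacked by (1,1)→{1,8}; (2,7)→{1,7}; (3,5)→{5,10}; (4,8)→{4,8}; (5,2)→{2,5}; (6,9)→{7,9}; (7,6)→{5,6,7}. Safe: 3. Place at column 3.
Row 9: attacked by (1,1)→{1,9}; (2,7)→{7}; (3,5)→{5}; (4,8)→{3,8}; (5,2)→{2,6}; (6,9)→{6,9}; (7,6)→{4,6,8}; (8,3)→{2,3,4}. Safe: 10. Place at column 10.
Row 10: attacked by (1,1)→{1,10}; (2,7)→{7}; (3,5)→{5}; (4,8)→{2,8}; (5,2)→{2,7}; (6,9)→{5,9}; (7,6)→{3,6,9}; (8,3)→{1,3,5}; (9,10)→{9,10}. Safe: 4. Place at column 4.
Columns [1, 7, 5, 8, 2, 9, 6, 3, 10, 4], r−c [0, -5, -2, -4, 3, -3, 1, 5, -1, 6], r+c [2, 9, 8, 12, 7, 15, 13, 11, 19, 14] are all distinct, so no two queens attack.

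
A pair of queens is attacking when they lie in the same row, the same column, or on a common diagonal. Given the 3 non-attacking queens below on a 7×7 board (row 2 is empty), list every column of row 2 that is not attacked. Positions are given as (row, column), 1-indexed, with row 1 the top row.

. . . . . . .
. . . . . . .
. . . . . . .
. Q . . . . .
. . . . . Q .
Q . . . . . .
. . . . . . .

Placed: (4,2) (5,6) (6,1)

columns 7

(4,2) attacks row 2 at column 2 and diagonals 4.
(5,6) attacks row 2 at column 6 and diagonals 3.
(6,1) attacks row 2 at column 1 and diagonals 5.
Attacked columns: {1, 2, 3, 4, 5, 6}. Safe: {7}.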